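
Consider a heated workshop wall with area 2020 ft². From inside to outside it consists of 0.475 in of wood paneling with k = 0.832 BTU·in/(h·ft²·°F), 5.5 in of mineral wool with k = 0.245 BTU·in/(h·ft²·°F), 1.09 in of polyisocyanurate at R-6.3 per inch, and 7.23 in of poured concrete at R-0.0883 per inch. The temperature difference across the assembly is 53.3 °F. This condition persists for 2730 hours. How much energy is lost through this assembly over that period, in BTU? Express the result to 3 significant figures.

9630000 BTU

0.475/0.832 = 0.5709
5.5/0.245 = 22.45
1.09 × 6.3 = 6.867
7.23 × 0.0883 = 0.6384
R_total = 0.5709 + 22.45 + 6.867 + 0.6384 = 30.53 ft²·°F·h/BTU
Q = 2020 × 53.3 / 30.53 = 3527 BTU/h
E = 3527 × 2730 = 9629000 BTU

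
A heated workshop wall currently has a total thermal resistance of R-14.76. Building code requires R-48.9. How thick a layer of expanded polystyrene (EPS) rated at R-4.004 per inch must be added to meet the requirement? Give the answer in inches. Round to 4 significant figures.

8.526 in

ΔR = 48.9 − 14.76 = 34.14 ft²·°F·h/BTU
L = ΔR / (R/in) = 34.14/4.004 = 8.5265 in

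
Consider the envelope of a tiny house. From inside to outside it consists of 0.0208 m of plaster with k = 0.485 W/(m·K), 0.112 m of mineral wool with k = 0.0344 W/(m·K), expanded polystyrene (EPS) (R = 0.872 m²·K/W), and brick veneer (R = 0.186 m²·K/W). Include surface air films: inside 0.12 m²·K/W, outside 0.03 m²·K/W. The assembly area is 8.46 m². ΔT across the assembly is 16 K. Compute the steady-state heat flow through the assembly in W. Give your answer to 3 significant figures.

0.0208/0.485 = 0.04289
0.112/0.0344 = 3.256
R_total = 0.12 + 0.04289 + 3.256 + 0.872 + 0.186 + 0.03 = 4.507 m²·K/W
Q = A·ΔT/R = 8.46 × 16 / 4.507 = 30.04 W

30.0 W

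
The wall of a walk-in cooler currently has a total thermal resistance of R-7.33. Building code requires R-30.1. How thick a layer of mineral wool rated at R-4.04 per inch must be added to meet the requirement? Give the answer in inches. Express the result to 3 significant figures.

5.64 in

ΔR = 30.1 − 7.33 = 22.77 ft²·°F·h/BTU
L = ΔR / (R/in) = 22.77/4.04 = 5.636 in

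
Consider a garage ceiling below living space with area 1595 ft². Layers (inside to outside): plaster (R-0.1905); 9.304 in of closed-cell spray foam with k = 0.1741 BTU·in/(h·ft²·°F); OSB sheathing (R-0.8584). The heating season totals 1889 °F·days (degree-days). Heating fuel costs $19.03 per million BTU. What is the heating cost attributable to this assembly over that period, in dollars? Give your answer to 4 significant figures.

25.25 dollars

9.304/0.1741 = 53.441
R_total = 0.1905 + 53.441 + 0.8584 = 54.489 ft²·°F·h/BTU
E = A × HDD × 24 / R = 1595 × 1889 × 24 / 54.489 = 1327100 BTU
Cost = 1327100/10⁶ × 19.03 = $25.254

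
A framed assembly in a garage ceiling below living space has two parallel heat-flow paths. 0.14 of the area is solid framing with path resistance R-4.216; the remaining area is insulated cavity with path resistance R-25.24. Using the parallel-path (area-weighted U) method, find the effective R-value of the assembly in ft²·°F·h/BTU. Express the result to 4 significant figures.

14.86 ft²·°F·h/BTU

U_eff = 0.86/25.24 + 0.14/4.216 = 0.034073 + 0.033207 = 0.06728
R_eff = 1/U_eff = 14.863 ft²·°F·h/BTU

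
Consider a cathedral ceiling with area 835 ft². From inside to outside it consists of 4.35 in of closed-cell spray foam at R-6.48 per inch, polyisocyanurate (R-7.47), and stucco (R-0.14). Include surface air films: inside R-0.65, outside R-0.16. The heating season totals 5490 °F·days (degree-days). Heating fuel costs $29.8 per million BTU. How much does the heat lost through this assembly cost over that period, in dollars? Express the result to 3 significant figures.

4.35 × 6.48 = 28.19
R_total = 0.65 + 28.19 + 7.47 + 0.14 + 0.16 = 36.61 ft²·°F·h/BTU
E = A × HDD × 24 / R = 835 × 5490 × 24 / 36.61 = 3005000 BTU
Cost = 3005000/10⁶ × 29.8 = $89.56

89.6 dollars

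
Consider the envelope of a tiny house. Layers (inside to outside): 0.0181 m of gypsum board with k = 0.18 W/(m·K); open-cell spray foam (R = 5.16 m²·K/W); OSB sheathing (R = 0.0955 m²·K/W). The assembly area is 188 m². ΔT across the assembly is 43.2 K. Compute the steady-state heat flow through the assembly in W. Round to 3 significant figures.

1520 W

0.0181/0.18 = 0.1006
R_total = 0.1006 + 5.16 + 0.0955 = 5.356 m²·K/W
Q = A·ΔT/R = 188 × 43.2 / 5.356 = 1516 W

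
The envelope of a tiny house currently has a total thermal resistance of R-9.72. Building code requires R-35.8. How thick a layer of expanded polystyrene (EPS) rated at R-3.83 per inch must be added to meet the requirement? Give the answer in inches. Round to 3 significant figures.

6.81 in

ΔR = 35.8 − 9.72 = 26.08 ft²·°F·h/BTU
L = ΔR / (R/in) = 26.08/3.83 = 6.809 in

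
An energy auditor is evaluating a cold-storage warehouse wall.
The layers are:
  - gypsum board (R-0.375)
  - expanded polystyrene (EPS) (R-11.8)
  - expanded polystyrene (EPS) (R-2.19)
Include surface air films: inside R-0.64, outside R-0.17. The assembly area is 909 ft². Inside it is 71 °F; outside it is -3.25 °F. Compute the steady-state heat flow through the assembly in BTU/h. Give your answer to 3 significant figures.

4450 BTU/h

R_total = 0.64 + 0.375 + 11.8 + 2.19 + 0.17 = 15.18 ft²·°F·h/BTU
Q = A·ΔT/R = 909 × (71 − (-3.25)) / 15.18 = 4448 BTU/h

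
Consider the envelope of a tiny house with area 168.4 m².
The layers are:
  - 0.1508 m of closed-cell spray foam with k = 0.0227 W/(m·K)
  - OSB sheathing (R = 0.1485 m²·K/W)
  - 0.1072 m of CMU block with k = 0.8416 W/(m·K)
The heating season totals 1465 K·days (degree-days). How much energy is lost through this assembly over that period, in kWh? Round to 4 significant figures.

0.1508/0.0227 = 6.6432
0.1072/0.8416 = 0.12738
R_total = 6.6432 + 0.1485 + 0.12738 = 6.919 m²·K/W
E = A × HDD × 24 / R / 1000 = 168.4 × 1465 × 24 / 6.919 / 1000 = 855.75 kWh

855.7 kWh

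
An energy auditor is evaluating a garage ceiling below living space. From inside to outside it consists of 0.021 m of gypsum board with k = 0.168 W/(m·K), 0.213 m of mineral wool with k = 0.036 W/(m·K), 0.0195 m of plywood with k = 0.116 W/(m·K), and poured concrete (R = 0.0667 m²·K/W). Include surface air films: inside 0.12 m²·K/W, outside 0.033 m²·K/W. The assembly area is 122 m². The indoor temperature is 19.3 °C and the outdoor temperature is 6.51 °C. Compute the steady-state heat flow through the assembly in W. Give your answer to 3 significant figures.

243 W

0.021/0.168 = 0.125
0.213/0.036 = 5.917
0.0195/0.116 = 0.1681
R_total = 0.12 + 0.125 + 5.917 + 0.1681 + 0.0667 + 0.033 = 6.429 m²·K/W
Q = A·ΔT/R = 122 × (19.3 − 6.51) / 6.429 = 242.7 W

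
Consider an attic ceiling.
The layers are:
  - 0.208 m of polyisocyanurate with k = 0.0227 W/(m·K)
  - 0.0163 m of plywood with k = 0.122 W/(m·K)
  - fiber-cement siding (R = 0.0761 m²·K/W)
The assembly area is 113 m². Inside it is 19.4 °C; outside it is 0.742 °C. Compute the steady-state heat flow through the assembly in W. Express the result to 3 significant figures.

225 W

0.208/0.0227 = 9.163
0.0163/0.122 = 0.1336
R_total = 9.163 + 0.1336 + 0.0761 = 9.373 m²·K/W
Q = A·ΔT/R = 113 × (19.4 − 0.742) / 9.373 = 224.9 W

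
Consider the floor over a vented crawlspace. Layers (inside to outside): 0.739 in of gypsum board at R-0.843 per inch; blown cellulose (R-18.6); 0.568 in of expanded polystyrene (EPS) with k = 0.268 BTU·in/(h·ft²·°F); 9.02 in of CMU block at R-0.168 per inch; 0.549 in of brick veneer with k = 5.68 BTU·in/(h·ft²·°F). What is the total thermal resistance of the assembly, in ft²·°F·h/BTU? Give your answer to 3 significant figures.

0.739 × 0.843 = 0.623
0.568/0.268 = 2.119
9.02 × 0.168 = 1.515
0.549/5.68 = 0.09665
R_total = 0.623 + 18.6 + 2.119 + 1.515 + 0.09665 = 22.95 ft²·°F·h/BTU

23.0 ft²·°F·h/BTU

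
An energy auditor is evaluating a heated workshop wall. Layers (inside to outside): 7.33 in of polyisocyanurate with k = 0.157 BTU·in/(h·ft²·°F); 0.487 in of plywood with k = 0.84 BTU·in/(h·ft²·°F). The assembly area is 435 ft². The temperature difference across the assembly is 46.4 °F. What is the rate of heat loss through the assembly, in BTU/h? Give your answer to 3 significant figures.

427 BTU/h

7.33/0.157 = 46.69
0.487/0.84 = 0.5798
R_total = 46.69 + 0.5798 = 47.27 ft²·°F·h/BTU
Q = A·ΔT/R = 435 × 46.4 / 47.27 = 427 BTU/h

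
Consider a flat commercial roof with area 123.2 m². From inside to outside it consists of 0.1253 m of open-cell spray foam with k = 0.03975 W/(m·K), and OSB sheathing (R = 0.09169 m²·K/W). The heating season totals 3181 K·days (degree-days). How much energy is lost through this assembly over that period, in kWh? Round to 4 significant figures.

2899 kWh

0.1253/0.03975 = 3.1522
R_total = 3.1522 + 0.09169 = 3.2439 m²·K/W
E = A × HDD × 24 / R / 1000 = 123.2 × 3181 × 24 / 3.2439 / 1000 = 2899.5 kWh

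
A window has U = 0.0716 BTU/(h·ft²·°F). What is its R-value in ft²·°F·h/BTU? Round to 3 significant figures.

14.0 ft²·°F·h/BTU

R = 1/U = 1/0.0716 = 13.97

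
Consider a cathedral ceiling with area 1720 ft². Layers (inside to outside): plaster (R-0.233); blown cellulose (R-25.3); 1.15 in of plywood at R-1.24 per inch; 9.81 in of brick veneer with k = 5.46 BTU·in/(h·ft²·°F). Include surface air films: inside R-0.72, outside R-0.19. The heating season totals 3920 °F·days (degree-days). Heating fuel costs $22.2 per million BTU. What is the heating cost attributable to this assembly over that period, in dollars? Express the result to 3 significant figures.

121 dollars

1.15 × 1.24 = 1.426
9.81/5.46 = 1.797
R_total = 0.72 + 0.233 + 25.3 + 1.426 + 1.797 + 0.19 = 29.67 ft²·°F·h/BTU
E = A × HDD × 24 / R = 1720 × 3920 × 24 / 29.67 = 5455000 BTU
Cost = 5455000/10⁶ × 22.2 = $121.1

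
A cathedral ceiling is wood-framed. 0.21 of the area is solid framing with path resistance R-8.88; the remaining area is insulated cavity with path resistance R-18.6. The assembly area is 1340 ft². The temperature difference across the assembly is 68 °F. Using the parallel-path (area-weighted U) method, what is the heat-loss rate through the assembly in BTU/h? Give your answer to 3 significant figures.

6030 BTU/h

U_eff = 0.79/18.6 + 0.21/8.88 = 0.04247 + 0.02365 = 0.06612
R_eff = 1/U_eff = 15.12 ft²·°F·h/BTU
Q = 1340 × 68 / 15.12 = 6025 BTU/h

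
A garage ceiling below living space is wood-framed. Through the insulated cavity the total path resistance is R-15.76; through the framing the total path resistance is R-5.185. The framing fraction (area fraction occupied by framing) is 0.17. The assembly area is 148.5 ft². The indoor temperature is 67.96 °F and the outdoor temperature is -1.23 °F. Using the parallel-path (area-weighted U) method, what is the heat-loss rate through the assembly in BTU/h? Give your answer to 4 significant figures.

878.0 BTU/h

U_eff = 0.83/15.76 + 0.17/5.185 = 0.052665 + 0.032787 = 0.085452
R_eff = 1/U_eff = 11.702 ft²·°F·h/BTU
Q = 148.5 × (67.96 − (-1.23)) / 11.702 = 877.99 BTU/h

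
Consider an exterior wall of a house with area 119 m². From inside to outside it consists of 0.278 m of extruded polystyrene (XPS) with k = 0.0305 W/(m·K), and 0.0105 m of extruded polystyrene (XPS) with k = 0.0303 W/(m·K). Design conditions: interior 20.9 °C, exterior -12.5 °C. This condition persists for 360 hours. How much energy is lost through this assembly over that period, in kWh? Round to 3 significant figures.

151 kWh

0.278/0.0305 = 9.115
0.0105/0.0303 = 0.3465
R_total = 9.115 + 0.3465 = 9.461 m²·K/W
Q = 119 × (20.9 − (-12.5)) / 9.461 = 420.1 W
E = 420.1 W × 360 h / 1000 = 151.2 kWh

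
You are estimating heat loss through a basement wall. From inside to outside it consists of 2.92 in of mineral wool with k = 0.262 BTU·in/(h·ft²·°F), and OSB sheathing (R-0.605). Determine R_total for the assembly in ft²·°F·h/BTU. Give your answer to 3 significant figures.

2.92/0.262 = 11.15
R_total = 11.15 + 0.605 = 11.75 ft²·°F·h/BTU

11.8 ft²·°F·h/BTU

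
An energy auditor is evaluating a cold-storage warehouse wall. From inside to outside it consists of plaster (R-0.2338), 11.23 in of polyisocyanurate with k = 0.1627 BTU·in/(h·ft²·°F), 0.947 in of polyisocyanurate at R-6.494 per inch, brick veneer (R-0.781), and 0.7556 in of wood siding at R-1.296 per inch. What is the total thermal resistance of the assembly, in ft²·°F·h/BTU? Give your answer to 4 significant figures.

11.23/0.1627 = 69.023
0.947 × 6.494 = 6.1498
0.7556 × 1.296 = 0.97926
R_total = 0.2338 + 69.023 + 6.1498 + 0.781 + 0.97926 = 77.167 ft²·°F·h/BTU

77.17 ft²·°F·h/BTU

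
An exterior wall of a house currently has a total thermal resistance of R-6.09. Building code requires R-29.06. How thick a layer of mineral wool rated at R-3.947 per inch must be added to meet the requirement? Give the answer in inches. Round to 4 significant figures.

5.820 in

ΔR = 29.06 − 6.09 = 22.97 ft²·°F·h/BTU
L = ΔR / (R/in) = 22.97/3.947 = 5.8196 in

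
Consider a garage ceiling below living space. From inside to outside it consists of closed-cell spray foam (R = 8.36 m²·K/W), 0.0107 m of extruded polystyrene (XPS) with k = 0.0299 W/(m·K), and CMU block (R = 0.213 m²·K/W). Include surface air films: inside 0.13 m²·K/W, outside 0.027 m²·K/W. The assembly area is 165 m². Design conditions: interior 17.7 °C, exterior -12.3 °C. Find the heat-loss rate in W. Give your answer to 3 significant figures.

0.0107/0.0299 = 0.3579
R_total = 0.13 + 8.36 + 0.3579 + 0.213 + 0.027 = 9.088 m²·K/W
Q = A·ΔT/R = 165 × (17.7 − (-12.3)) / 9.088 = 544.7 W

545 W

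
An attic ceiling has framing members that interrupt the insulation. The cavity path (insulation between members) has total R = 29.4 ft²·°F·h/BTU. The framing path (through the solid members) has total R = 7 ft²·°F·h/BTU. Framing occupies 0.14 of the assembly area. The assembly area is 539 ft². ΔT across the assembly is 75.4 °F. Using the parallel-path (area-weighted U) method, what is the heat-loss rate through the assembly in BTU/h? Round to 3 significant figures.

2000 BTU/h

U_eff = 0.86/29.4 + 0.14/7 = 0.02925 + 0.02 = 0.04925
R_eff = 1/U_eff = 20.3 ft²·°F·h/BTU
Q = 539 × 75.4 / 20.3 = 2002 BTU/h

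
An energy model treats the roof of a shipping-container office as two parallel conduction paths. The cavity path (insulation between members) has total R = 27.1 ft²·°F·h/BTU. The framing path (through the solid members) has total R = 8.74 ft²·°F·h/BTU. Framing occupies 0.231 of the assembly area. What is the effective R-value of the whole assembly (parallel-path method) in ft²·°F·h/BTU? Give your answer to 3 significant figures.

U_eff = 0.769/27.1 + 0.231/8.74 = 0.02838 + 0.02643 = 0.05481
R_eff = 1/U_eff = 18.25 ft²·°F·h/BTU

18.2 ft²·°F·h/BTU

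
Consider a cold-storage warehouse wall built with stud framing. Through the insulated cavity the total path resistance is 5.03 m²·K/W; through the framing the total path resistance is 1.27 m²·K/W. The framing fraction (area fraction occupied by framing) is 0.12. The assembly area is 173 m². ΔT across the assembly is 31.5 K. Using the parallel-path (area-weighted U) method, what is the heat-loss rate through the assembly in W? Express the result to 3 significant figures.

U_eff = 0.88/5.03 + 0.12/1.27 = 0.175 + 0.09449 = 0.2694
R_eff = 1/U_eff = 3.711 m²·K/W
Q = 173 × 31.5 / 3.711 = 1468 W

1470 W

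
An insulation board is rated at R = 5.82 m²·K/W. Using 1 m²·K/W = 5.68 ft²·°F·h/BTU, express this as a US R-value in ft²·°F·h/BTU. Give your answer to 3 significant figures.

33.1 ft²·°F·h/BTU

R_US = 5.82 × 5.68 = 33.06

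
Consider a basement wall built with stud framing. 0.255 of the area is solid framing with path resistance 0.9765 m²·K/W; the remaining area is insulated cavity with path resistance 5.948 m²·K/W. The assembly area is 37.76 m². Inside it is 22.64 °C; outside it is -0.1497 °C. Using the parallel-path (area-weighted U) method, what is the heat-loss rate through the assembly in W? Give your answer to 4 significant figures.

332.5 W

U_eff = 0.745/5.948 + 0.255/0.9765 = 0.12525 + 0.26114 = 0.38639
R_eff = 1/U_eff = 2.5881 m²·K/W
Q = 37.76 × (22.64 − (-0.1497)) / 2.5881 = 332.5 W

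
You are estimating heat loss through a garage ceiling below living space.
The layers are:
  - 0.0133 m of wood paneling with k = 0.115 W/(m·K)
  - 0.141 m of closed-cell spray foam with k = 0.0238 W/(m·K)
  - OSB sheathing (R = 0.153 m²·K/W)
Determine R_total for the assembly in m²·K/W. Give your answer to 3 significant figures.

6.19 m²·K/W

0.0133/0.115 = 0.1157
0.141/0.0238 = 5.924
R_total = 0.1157 + 5.924 + 0.153 = 6.193 m²·K/W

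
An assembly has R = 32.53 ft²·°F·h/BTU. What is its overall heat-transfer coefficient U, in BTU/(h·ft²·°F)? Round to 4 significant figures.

U = 1/R = 1/32.53 = 0.030741

0.03074 BTU/(h·ft²·°F)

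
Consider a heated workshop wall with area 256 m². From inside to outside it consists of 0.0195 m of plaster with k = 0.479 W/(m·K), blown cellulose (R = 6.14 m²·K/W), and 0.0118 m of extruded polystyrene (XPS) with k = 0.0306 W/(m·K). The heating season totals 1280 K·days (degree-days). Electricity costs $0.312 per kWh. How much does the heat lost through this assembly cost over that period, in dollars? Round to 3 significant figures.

374 dollars

0.0195/0.479 = 0.04071
0.0118/0.0306 = 0.3856
R_total = 0.04071 + 6.14 + 0.3856 = 6.566 m²·K/W
E = A × HDD × 24 / R / 1000 = 256 × 1280 × 24 / 6.566 / 1000 = 1198 kWh
Cost = 1198 × 0.312 = $373.7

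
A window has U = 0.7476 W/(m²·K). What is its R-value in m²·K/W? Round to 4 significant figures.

R = 1/U = 1/0.7476 = 1.3376

1.338 m²·K/W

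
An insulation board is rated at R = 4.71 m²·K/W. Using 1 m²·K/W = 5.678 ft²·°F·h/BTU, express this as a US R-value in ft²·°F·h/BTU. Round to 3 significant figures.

R_US = 4.71 × 5.678 = 26.74

26.7 ft²·°F·h/BTU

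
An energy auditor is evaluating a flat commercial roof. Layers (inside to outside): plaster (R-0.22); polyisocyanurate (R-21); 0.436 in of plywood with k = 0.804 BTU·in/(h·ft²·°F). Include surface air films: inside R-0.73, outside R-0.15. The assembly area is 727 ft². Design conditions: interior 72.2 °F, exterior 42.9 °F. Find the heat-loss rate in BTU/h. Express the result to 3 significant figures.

0.436/0.804 = 0.5423
R_total = 0.73 + 0.22 + 21 + 0.5423 + 0.15 = 22.64 ft²·°F·h/BTU
Q = A·ΔT/R = 727 × (72.2 − 42.9) / 22.64 = 940.8 BTU/h

941 BTU/h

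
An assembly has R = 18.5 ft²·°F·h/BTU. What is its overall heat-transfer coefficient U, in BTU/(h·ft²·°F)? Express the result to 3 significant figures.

U = 1/R = 1/18.5 = 0.05405

0.0541 BTU/(h·ft²·°F)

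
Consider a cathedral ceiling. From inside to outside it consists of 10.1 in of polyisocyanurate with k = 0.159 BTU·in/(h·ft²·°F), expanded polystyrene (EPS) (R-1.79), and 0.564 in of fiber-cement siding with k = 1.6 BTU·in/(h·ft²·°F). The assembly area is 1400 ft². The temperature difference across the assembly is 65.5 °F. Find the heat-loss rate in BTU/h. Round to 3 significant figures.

10.1/0.159 = 63.52
0.564/1.6 = 0.3525
R_total = 63.52 + 1.79 + 0.3525 = 65.66 ft²·°F·h/BTU
Q = A·ΔT/R = 1400 × 65.5 / 65.66 = 1396 BTU/h

1400 BTU/h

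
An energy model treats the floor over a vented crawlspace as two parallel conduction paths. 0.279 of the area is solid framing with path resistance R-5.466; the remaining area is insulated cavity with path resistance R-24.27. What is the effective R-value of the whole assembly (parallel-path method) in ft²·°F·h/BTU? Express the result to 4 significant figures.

12.38 ft²·°F·h/BTU

U_eff = 0.721/24.27 + 0.279/5.466 = 0.029707 + 0.051043 = 0.08075
R_eff = 1/U_eff = 12.384 ft²·°F·h/BTU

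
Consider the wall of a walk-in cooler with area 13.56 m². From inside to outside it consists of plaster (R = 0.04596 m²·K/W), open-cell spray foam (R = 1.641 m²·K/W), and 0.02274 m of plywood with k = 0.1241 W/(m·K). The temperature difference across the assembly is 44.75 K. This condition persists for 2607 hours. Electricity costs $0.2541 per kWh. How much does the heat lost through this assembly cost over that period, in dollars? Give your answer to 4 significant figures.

0.02274/0.1241 = 0.18324
R_total = 0.04596 + 1.641 + 0.18324 = 1.8702 m²·K/W
Q = 13.56 × 44.75 / 1.8702 = 324.46 W
E = 324.46 W × 2607 h / 1000 = 845.87 kWh
Cost = 845.87 × 0.2541 = $214.94

214.9 dollars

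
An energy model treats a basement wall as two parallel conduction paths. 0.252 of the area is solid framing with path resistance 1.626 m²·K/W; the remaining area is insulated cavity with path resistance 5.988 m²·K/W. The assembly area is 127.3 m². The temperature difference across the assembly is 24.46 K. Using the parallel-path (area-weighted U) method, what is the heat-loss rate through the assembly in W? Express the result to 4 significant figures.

U_eff = 0.748/5.988 + 0.252/1.626 = 0.12492 + 0.15498 = 0.2799
R_eff = 1/U_eff = 3.5727 m²·K/W
Q = 127.3 × 24.46 / 3.5727 = 871.53 W

871.5 W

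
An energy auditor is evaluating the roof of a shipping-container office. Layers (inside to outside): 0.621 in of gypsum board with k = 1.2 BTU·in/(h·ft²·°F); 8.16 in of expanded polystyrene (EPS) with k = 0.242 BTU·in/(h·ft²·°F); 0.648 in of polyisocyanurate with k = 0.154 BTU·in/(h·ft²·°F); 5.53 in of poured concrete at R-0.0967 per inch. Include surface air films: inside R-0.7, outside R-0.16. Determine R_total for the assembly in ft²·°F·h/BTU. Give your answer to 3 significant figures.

39.8 ft²·°F·h/BTU

0.621/1.2 = 0.5175
8.16/0.242 = 33.72
0.648/0.154 = 4.208
5.53 × 0.0967 = 0.5348
R_total = 0.7 + 0.5175 + 33.72 + 4.208 + 0.5348 + 0.16 = 39.84 ft²·°F·h/BTU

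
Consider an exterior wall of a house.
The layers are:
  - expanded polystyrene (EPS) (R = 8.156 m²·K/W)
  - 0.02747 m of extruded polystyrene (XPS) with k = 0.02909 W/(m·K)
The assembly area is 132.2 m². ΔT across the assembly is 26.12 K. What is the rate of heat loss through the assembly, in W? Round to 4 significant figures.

0.02747/0.02909 = 0.94431
R_total = 8.156 + 0.94431 = 9.1003 m²·K/W
Q = A·ΔT/R = 132.2 × 26.12 / 9.1003 = 379.44 W

379.4 W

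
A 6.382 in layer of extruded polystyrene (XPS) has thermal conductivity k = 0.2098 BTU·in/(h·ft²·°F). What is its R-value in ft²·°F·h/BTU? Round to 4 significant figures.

30.42 ft²·°F·h/BTU

R = L/k = 6.382/0.2098 = 30.419 ft²·°F·h/BTU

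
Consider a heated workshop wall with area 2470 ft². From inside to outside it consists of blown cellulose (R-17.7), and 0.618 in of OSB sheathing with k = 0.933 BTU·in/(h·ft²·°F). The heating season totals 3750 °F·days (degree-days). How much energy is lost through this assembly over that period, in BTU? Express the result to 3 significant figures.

0.618/0.933 = 0.6624
R_total = 17.7 + 0.6624 = 18.36 ft²·°F·h/BTU
E = A × HDD × 24 / R = 2470 × 3750 × 24 / 18.36 = 12110000 BTU

12100000 BTU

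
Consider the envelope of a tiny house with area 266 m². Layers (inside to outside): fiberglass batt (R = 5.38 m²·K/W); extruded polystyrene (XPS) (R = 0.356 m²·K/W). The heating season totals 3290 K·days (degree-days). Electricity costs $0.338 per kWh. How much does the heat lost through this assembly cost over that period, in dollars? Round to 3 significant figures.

1240 dollars

R_total = 5.38 + 0.356 = 5.736 m²·K/W
E = A × HDD × 24 / R / 1000 = 266 × 3290 × 24 / 5.736 / 1000 = 3662 kWh
Cost = 3662 × 0.338 = $1238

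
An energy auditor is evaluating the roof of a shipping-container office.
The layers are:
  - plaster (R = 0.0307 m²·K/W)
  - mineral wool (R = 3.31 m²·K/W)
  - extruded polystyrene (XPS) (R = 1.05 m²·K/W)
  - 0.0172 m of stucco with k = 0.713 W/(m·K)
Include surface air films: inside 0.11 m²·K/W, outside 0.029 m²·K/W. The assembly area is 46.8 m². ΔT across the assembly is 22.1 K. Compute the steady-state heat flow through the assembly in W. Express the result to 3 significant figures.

0.0172/0.713 = 0.02412
R_total = 0.11 + 0.0307 + 3.31 + 1.05 + 0.02412 + 0.029 = 4.554 m²·K/W
Q = A·ΔT/R = 46.8 × 22.1 / 4.554 = 227.1 W

227 W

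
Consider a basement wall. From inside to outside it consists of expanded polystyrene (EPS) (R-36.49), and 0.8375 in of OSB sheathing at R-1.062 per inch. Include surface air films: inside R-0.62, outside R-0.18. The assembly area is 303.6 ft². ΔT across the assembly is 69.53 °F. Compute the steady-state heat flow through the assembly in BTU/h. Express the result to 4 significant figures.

0.8375 × 1.062 = 0.88943
R_total = 0.62 + 36.49 + 0.88943 + 0.18 = 38.179 ft²·°F·h/BTU
Q = A·ΔT/R = 303.6 × 69.53 / 38.179 = 552.9 BTU/h

552.9 BTU/h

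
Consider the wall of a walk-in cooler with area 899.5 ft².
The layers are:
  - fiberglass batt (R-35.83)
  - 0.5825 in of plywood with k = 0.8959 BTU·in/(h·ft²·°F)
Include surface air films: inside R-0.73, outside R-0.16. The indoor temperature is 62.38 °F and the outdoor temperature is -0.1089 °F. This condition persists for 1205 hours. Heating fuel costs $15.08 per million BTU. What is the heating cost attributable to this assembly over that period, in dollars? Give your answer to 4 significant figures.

27.33 dollars

0.5825/0.8959 = 0.65018
R_total = 0.73 + 35.83 + 0.65018 + 0.16 = 37.37 ft²·°F·h/BTU
Q = 899.5 × (62.38 − (-0.1089)) / 37.37 = 1504.1 BTU/h
E = 1504.1 × 1205 = 1812400 BTU
Cost = 1812400/10⁶ × 15.08 = $27.332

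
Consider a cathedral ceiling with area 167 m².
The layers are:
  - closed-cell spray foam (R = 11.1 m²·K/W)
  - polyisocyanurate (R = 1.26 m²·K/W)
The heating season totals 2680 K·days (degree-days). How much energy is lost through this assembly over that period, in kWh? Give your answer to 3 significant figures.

869 kWh

R_total = 11.1 + 1.26 = 12.36 m²·K/W
E = A × HDD × 24 / R / 1000 = 167 × 2680 × 24 / 12.36 / 1000 = 869 kWh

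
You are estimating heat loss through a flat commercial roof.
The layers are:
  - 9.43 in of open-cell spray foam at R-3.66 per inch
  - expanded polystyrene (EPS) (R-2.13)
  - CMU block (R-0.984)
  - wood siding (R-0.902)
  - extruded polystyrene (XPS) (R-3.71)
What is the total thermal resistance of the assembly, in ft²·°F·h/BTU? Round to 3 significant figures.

9.43 × 3.66 = 34.51
R_total = 34.51 + 2.13 + 0.984 + 0.902 + 3.71 = 42.24 ft²·°F·h/BTU

42.2 ft²·°F·h/BTU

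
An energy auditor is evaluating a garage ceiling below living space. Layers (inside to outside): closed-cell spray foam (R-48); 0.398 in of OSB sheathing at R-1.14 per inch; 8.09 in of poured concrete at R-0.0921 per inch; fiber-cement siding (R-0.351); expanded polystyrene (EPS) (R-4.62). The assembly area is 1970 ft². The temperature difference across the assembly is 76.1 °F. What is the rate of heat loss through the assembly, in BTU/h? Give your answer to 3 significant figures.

0.398 × 1.14 = 0.4537
8.09 × 0.0921 = 0.7451
R_total = 48 + 0.4537 + 0.7451 + 0.351 + 4.62 = 54.17 ft²·°F·h/BTU
Q = A·ΔT/R = 1970 × 76.1 / 54.17 = 2768 BTU/h

2770 BTU/h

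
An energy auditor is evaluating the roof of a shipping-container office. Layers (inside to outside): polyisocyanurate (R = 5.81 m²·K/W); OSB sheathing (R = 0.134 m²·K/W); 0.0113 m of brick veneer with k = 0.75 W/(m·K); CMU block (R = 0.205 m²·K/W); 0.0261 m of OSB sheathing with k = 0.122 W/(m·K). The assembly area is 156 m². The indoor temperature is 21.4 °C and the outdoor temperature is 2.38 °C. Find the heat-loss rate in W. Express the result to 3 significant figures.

465 W

0.0113/0.75 = 0.01507
0.0261/0.122 = 0.2139
R_total = 5.81 + 0.134 + 0.01507 + 0.205 + 0.2139 = 6.378 m²·K/W
Q = A·ΔT/R = 156 × (21.4 − 2.38) / 6.378 = 465.2 W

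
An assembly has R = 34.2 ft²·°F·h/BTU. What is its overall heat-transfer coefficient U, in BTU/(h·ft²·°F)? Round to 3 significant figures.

0.0292 BTU/(h·ft²·°F)

U = 1/R = 1/34.2 = 0.02924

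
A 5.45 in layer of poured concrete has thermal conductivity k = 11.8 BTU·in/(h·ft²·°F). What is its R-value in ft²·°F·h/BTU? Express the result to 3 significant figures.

0.462 ft²·°F·h/BTU

R = L/k = 5.45/11.8 = 0.4619 ft²·°F·h/BTU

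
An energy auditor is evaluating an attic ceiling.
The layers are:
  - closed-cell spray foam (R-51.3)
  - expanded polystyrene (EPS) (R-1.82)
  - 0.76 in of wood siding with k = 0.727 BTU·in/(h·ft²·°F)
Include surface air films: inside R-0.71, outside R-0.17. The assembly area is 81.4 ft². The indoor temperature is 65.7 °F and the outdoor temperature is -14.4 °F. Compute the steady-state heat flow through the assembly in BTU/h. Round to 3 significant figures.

118 BTU/h

0.76/0.727 = 1.045
R_total = 0.71 + 51.3 + 1.82 + 1.045 + 0.17 = 55.05 ft²·°F·h/BTU
Q = A·ΔT/R = 81.4 × (65.7 − (-14.4)) / 55.05 = 118.5 BTU/h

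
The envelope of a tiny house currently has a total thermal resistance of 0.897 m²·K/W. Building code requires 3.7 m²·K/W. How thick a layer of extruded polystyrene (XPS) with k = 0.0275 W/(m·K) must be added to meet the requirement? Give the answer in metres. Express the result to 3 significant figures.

ΔR = 3.7 − 0.897 = 2.803 m²·K/W
L = ΔR × k = 2.803 × 0.0275 = 0.07708 m

0.0771 m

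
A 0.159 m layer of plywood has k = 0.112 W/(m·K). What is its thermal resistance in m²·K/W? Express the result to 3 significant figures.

R = L/k = 0.159/0.112 = 1.42 m²·K/W

1.42 m²·K/W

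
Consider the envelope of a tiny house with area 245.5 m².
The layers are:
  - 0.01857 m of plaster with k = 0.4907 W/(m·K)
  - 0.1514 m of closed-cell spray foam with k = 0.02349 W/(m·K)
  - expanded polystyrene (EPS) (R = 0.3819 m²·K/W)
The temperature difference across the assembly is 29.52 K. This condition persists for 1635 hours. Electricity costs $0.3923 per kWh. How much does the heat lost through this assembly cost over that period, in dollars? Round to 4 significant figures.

677.1 dollars

0.01857/0.4907 = 0.037844
0.1514/0.02349 = 6.4453
R_total = 0.037844 + 6.4453 + 0.3819 = 6.865 m²·K/W
Q = 245.5 × 29.52 / 6.865 = 1055.7 W
E = 1055.7 W × 1635 h / 1000 = 1726 kWh
Cost = 1726 × 0.3923 = $677.11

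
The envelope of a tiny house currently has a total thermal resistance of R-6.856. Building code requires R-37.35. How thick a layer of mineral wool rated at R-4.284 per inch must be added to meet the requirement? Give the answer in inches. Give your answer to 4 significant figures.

ΔR = 37.35 − 6.856 = 30.494 ft²·°F·h/BTU
L = ΔR / (R/in) = 30.494/4.284 = 7.1181 in

7.118 in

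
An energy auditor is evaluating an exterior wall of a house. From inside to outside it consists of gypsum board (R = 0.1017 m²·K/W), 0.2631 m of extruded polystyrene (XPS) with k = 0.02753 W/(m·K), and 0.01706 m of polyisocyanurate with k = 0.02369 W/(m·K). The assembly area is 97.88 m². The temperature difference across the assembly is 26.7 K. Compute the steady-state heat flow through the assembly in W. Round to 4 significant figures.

0.2631/0.02753 = 9.5568
0.01706/0.02369 = 0.72014
R_total = 0.1017 + 9.5568 + 0.72014 = 10.379 m²·K/W
Q = A·ΔT/R = 97.88 × 26.7 / 10.379 = 251.8 W

251.8 W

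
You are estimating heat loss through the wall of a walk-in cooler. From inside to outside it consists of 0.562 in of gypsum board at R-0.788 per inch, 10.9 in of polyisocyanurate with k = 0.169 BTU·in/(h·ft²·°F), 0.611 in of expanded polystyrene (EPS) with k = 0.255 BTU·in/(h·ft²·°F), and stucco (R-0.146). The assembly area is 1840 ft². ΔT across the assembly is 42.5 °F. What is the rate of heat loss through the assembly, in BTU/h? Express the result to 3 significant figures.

0.562 × 0.788 = 0.4429
10.9/0.169 = 64.5
0.611/0.255 = 2.396
R_total = 0.4429 + 64.5 + 2.396 + 0.146 = 67.48 ft²·°F·h/BTU
Q = A·ΔT/R = 1840 × 42.5 / 67.48 = 1159 BTU/h

1160 BTU/h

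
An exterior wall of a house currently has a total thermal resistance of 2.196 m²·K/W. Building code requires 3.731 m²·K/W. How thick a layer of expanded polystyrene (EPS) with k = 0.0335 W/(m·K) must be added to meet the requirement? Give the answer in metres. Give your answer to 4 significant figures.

0.05142 m

ΔR = 3.731 − 2.196 = 1.535 m²·K/W
L = ΔR × k = 1.535 × 0.0335 = 0.051422 m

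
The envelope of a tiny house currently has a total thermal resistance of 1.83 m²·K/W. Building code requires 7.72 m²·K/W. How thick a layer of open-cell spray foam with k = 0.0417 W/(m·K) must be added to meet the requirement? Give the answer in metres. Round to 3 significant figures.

ΔR = 7.72 − 1.83 = 5.89 m²·K/W
L = ΔR × k = 5.89 × 0.0417 = 0.2456 m

0.246 m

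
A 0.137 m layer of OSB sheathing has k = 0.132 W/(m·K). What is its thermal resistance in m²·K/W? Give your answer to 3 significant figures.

R = L/k = 0.137/0.132 = 1.038 m²·K/W

1.04 m²·K/W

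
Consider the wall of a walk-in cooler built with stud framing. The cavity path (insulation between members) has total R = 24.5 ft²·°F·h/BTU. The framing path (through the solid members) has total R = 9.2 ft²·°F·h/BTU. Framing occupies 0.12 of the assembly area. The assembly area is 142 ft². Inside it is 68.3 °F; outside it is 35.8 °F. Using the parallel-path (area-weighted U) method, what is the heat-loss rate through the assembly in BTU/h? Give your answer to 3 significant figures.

U_eff = 0.88/24.5 + 0.12/9.2 = 0.03592 + 0.01304 = 0.04896
R_eff = 1/U_eff = 20.42 ft²·°F·h/BTU
Q = 142 × (68.3 − 35.8) / 20.42 = 226 BTU/h

226 BTU/h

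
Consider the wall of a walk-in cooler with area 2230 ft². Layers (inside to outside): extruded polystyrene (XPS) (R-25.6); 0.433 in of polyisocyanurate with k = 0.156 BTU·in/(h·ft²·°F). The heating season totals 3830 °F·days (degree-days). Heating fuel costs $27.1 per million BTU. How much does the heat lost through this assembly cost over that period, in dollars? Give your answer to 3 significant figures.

196 dollars

0.433/0.156 = 2.776
R_total = 25.6 + 2.776 = 28.38 ft²·°F·h/BTU
E = A × HDD × 24 / R = 2230 × 3830 × 24 / 28.38 = 7224000 BTU
Cost = 7224000/10⁶ × 27.1 = $195.8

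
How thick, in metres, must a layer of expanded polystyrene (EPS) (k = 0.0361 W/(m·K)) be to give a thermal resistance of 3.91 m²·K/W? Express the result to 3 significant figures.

0.141 m

L = R·k = 3.91 × 0.0361 = 0.1412 m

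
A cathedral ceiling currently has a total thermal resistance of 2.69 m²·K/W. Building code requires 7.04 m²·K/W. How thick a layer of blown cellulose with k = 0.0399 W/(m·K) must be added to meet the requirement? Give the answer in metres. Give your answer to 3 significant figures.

0.174 m

ΔR = 7.04 − 2.69 = 4.35 m²·K/W
L = ΔR × k = 4.35 × 0.0399 = 0.1736 m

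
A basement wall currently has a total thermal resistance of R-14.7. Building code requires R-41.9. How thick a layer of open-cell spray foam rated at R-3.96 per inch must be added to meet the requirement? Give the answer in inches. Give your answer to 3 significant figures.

6.87 in

ΔR = 41.9 − 14.7 = 27.2 ft²·°F·h/BTU
L = ΔR / (R/in) = 27.2/3.96 = 6.869 in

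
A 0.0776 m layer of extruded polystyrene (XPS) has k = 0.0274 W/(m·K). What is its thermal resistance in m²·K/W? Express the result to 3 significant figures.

2.83 m²·K/W

R = L/k = 0.0776/0.0274 = 2.832 m²·K/W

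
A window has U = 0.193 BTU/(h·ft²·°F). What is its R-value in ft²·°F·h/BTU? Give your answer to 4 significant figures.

5.181 ft²·°F·h/BTU

R = 1/U = 1/0.193 = 5.1813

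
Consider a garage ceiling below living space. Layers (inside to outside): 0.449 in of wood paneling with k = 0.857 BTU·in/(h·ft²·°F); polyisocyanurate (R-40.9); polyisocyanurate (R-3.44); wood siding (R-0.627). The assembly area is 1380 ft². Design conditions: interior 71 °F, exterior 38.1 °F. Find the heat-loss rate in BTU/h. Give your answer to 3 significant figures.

998 BTU/h

0.449/0.857 = 0.5239
R_total = 0.5239 + 40.9 + 3.44 + 0.627 = 45.49 ft²·°F·h/BTU
Q = A·ΔT/R = 1380 × (71 − 38.1) / 45.49 = 998 BTU/h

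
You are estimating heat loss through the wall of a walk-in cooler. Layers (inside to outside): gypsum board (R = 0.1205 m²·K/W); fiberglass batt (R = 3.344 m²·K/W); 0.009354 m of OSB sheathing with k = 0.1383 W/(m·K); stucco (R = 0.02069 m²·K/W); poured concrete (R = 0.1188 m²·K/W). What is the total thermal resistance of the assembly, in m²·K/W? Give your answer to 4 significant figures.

0.009354/0.1383 = 0.067636
R_total = 0.1205 + 3.344 + 0.067636 + 0.02069 + 0.1188 = 3.6716 m²·K/W

3.672 m²·K/W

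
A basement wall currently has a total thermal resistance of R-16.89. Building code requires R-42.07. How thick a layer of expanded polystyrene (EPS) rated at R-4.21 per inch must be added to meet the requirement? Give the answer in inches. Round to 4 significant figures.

5.981 in

ΔR = 42.07 − 16.89 = 25.18 ft²·°F·h/BTU
L = ΔR / (R/in) = 25.18/4.21 = 5.981 in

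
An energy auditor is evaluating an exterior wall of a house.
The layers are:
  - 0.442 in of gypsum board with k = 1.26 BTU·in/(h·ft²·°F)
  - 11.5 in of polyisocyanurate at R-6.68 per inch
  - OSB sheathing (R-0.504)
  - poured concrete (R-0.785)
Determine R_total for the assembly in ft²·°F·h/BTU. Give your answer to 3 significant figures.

78.5 ft²·°F·h/BTU

0.442/1.26 = 0.3508
11.5 × 6.68 = 76.82
R_total = 0.3508 + 76.82 + 0.504 + 0.785 = 78.46 ft²·°F·h/BTU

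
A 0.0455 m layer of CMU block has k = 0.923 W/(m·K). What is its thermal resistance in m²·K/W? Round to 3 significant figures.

R = L/k = 0.0455/0.923 = 0.0493 m²·K/W

0.0493 m²·K/W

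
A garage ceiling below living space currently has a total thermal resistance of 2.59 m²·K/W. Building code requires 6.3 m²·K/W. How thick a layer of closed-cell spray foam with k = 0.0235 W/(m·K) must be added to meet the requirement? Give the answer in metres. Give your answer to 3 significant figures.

ΔR = 6.3 − 2.59 = 3.71 m²·K/W
L = ΔR × k = 3.71 × 0.0235 = 0.08718 m

0.0872 m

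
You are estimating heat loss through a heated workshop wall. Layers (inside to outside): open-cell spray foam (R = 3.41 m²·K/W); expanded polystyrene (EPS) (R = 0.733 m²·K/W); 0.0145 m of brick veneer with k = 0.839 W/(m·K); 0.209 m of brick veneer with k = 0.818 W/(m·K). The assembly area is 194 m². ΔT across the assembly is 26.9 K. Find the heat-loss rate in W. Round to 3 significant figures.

1180 W

0.0145/0.839 = 0.01728
0.209/0.818 = 0.2555
R_total = 3.41 + 0.733 + 0.01728 + 0.2555 = 4.416 m²·K/W
Q = A·ΔT/R = 194 × 26.9 / 4.416 = 1182 W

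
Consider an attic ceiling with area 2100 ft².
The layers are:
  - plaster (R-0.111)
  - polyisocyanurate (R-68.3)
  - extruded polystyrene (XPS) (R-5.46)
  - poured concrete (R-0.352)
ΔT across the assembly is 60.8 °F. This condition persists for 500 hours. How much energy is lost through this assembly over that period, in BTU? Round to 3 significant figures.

860000 BTU

R_total = 0.111 + 68.3 + 5.46 + 0.352 = 74.22 ft²·°F·h/BTU
Q = 2100 × 60.8 / 74.22 = 1720 BTU/h
E = 1720 × 500 = 860100 BTU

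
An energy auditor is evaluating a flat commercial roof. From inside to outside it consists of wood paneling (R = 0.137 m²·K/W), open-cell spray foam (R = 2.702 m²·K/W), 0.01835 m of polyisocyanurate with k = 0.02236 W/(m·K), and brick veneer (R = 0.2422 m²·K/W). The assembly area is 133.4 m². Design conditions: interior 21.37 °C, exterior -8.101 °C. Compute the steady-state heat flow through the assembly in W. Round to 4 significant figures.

1008 W

0.01835/0.02236 = 0.82066
R_total = 0.137 + 2.702 + 0.82066 + 0.2422 = 3.9019 m²·K/W
Q = A·ΔT/R = 133.4 × (21.37 − (-8.101)) / 3.9019 = 1007.6 W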